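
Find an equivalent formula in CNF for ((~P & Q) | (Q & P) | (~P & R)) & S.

((~P & Q) | (Q & P) | (~P & R)) & S
= (~P | Q | ~P) & (~P | Q | R) & (~P | P | ~P) & (~P | P | R) & (Q | Q | ~P) & (Q | Q | R) & (Q | P | ~P) & (Q | P | R) & S   (distribute | over &)
= (~P | Q) & (Q | R) & S   (simplify)

(~P | Q) & (Q | R) & S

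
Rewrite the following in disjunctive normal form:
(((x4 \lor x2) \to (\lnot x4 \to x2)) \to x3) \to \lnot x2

(((x4 \lor x2) \to (\lnot x4 \to x2)) \to x3) \to \lnot x2
= \lnot (((x4 \lor x2) \to (\lnot x4 \to x2)) \to x3) \lor \lnot x2
= \lnot (\lnot ((x4 \lor x2) \to (\lnot x4 \to x2)) \lor x3) \lor \lnot x2
= \lnot (\lnot (\lnot (x4 \lor x2) \lor (\lnot x4 \to x2)) \lor x3) \lor \lnot x2
= \lnot (\lnot (\lnot (x4 \lor x2) \lor \lnot \lnot x4 \lor x2) \lor x3) \lor \lnot x2
= (\lnot \lnot (\lnot (x4 \lor x2) \lor \lnot \lnot x4 \lor x2) \land \lnot x3) \lor \lnot x2
= ((\lnot (x4 \lor x2) \lor \lnot \lnot x4 \lor x2) \land \lnot x3) \lor \lnot x2
= (((\lnot x4 \land \lnot x2) \lor \lnot \lnot x4 \lor x2) \land \lnot x3) \lor \lnot x2
= (((\lnot x4 \land \lnot x2) \lor x4 \lor x2) \land \lnot x3) \lor \lnot x2
= (\lnot x4 \land \lnot x2 \land \lnot x3) \lor (x4 \land \lnot x3) \lor (x2 \land \lnot x3) \lor \lnot x2
= (x4 \land \lnot x3) \lor (x2 \land \lnot x3) \lor \lnot x2

(x4 \land \lnot x3) \lor (x2 \land \lnot x3) \lor \lnot x2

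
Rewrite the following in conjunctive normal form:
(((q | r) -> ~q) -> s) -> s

~q | s

(((q | r) -> ~q) -> s) -> s
≡ ~(((q | r) -> ~q) -> s) | s   [eliminate ->]
≡ ~(~((q | r) -> ~q) | s) | s   [eliminate ->]
≡ ~(~(~(q | r) | ~q) | s) | s   [eliminate ->]
≡ (~~(~(q | r) | ~q) & ~s) | s   [De Morgan]
≡ ((~(q | r) | ~q) & ~s) | s   [double negation]
≡ (((~q & ~r) | ~q) & ~s) | s   [De Morgan]
≡ (~q | ~q | s) & (~r | ~q | s) & (~s | s)   [distribute | over &]
≡ ~q | s   [simplify]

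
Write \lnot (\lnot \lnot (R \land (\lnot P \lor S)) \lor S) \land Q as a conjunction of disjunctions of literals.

\lnot (\lnot \lnot (R \land (\lnot P \lor S)) \lor S) \land Q
= \lnot \lnot \lnot (R \land (\lnot P \lor S)) \land \lnot S \land Q   (De Morgan)
= \lnot (R \land (\lnot P \lor S)) \land \lnot S \land Q   (double negation)
= (\lnot R \lor \lnot (\lnot P \lor S)) \land \lnot S \land Q   (De Morgan)
= (\lnot R \lor (\lnot \lnot P \land \lnot S)) \land \lnot S \land Q   (De Morgan)
= (\lnot R \lor (P \land \lnot S)) \land \lnot S \land Q   (double negation)
= (\lnot R \lor P) \land (\lnot R \lor \lnot S) \land \lnot S \land Q   (distribute \lor over \land)
= (\lnot R \lor P) \land \lnot S \land Q   (simplify)

(\lnot R \lor P) \land \lnot S \land Q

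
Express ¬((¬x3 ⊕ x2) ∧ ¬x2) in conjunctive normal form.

¬((¬x3 ⊕ x2) ∧ ¬x2)
= ¬((¬x3 ∨ x2) ∧ ¬(¬x3 ∧ x2) ∧ ¬x2)   [expand ⊕]
= ¬(¬x3 ∨ x2) ∨ ¬¬(¬x3 ∧ x2) ∨ ¬¬x2   [De Morgan]
= (¬¬x3 ∧ ¬x2) ∨ ¬¬(¬x3 ∧ x2) ∨ ¬¬x2   [De Morgan]
= (x3 ∧ ¬x2) ∨ ¬¬(¬x3 ∧ x2) ∨ ¬¬x2   [double negation]
= (x3 ∧ ¬x2) ∨ (¬x3 ∧ x2) ∨ ¬¬x2   [double negation]
= (x3 ∧ ¬x2) ∨ (¬x3 ∧ x2) ∨ x2   [double negation]
= (x3 ∨ ¬x3 ∨ x2) ∧ (x3 ∨ x2 ∨ x2) ∧ (¬x2 ∨ ¬x3 ∨ x2) ∧ (¬x2 ∨ x2 ∨ x2)   [distribute ∨ over ∧]
= x3 ∨ x2   [simplify]

x3 ∨ x2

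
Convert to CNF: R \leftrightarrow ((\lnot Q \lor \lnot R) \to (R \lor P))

\lnot P \lor R

R \leftrightarrow ((\lnot Q \lor \lnot R) \to (R \lor P))
⇔ (R \to ((\lnot Q \lor \lnot R) \to (R \lor P))) \land (((\lnot Q \lor \lnot R) \to (R \lor P)) \to R)   [eliminate \leftrightarrow]
⇔ (\lnot R \lor ((\lnot Q \lor \lnot R) \to (R \lor P))) \land (((\lnot Q \lor \lnot R) \to (R \lor P)) \to R)   [eliminate \to]
⇔ (\lnot R \lor \lnot (\lnot Q \lor \lnot R) \lor R \lor P) \land (((\lnot Q \lor \lnot R) \to (R \lor P)) \to R)   [eliminate \to]
⇔ (\lnot R \lor \lnot (\lnot Q \lor \lnot R) \lor R \lor P) \land (\lnot ((\lnot Q \lor \lnot R) \to (R \lor P)) \lor R)   [eliminate \to]
⇔ (\lnot R \lor \lnot (\lnot Q \lor \lnot R) \lor R \lor P) \land (\lnot (\lnot (\lnot Q \lor \lnot R) \lor R \lor P) \lor R)   [eliminate \to]
⇔ (\lnot R \lor (\lnot \lnot Q \land \lnot \lnot R) \lor R \lor P) \land (\lnot (\lnot (\lnot Q \lor \lnot R) \lor R \lor P) \lor R)   [De Morgan]
⇔ (\lnot R \lor (Q \land \lnot \lnot R) \lor R \lor P) \land (\lnot (\lnot (\lnot Q \lor \lnot R) \lor R \lor P) \lor R)   [double negation]
⇔ (\lnot R \lor (Q \land R) \lor R \lor P) \land (\lnot (\lnot (\lnot Q \lor \lnot R) \lor R \lor P) \lor R)   [double negation]
⇔ (\lnot R \lor (Q \land R) \lor R \lor P) \land ((\lnot \lnot (\lnot Q \lor \lnot R) \land \lnot R \land \lnot P) \lor R)   [De Morgan]
⇔ (\lnot R \lor (Q \land R) \lor R \lor P) \land (((\lnot Q \lor \lnot R) \land \lnot R \land \lnot P) \lor R)   [double negation]
⇔ (\lnot R \lor Q \lor R \lor P) \land (\lnot R \lor R \lor R \lor P) \land (\lnot Q \lor \lnot R \lor R) \land (\lnot R \lor R) \land (\lnot P \lor R)   [distribute \lor over \land]
⇔ \lnot P \lor R   [simplify]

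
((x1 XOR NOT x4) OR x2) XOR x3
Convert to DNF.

((x1 XOR NOT x4) OR x2) XOR x3
≡ (((x1 XOR NOT x4) OR x2) AND NOT x3) OR (NOT ((x1 XOR NOT x4) OR x2) AND x3)   [expand XOR]
≡ (((x1 AND NOT NOT x4) OR (NOT x1 AND NOT x4) OR x2) AND NOT x3) OR (NOT ((x1 XOR NOT x4) OR x2) AND x3)   [expand XOR]
≡ (((x1 AND NOT NOT x4) OR (NOT x1 AND NOT x4) OR x2) AND NOT x3) OR (NOT ((x1 AND NOT NOT x4) OR (NOT x1 AND NOT x4) OR x2) AND x3)   [expand XOR]
≡ (((x1 AND x4) OR (NOT x1 AND NOT x4) OR x2) AND NOT x3) OR (NOT ((x1 AND NOT NOT x4) OR (NOT x1 AND NOT x4) OR x2) AND x3)   [double negation]
≡ (((x1 AND x4) OR (NOT x1 AND NOT x4) OR x2) AND NOT x3) OR (NOT (x1 AND NOT NOT x4) AND NOT (NOT x1 AND NOT x4) AND NOT x2 AND x3)   [De Morgan]
≡ (((x1 AND x4) OR (NOT x1 AND NOT x4) OR x2) AND NOT x3) OR ((NOT x1 OR NOT NOT NOT x4) AND NOT (NOT x1 AND NOT x4) AND NOT x2 AND x3)   [De Morgan]
≡ (((x1 AND x4) OR (NOT x1 AND NOT x4) OR x2) AND NOT x3) OR ((NOT x1 OR NOT x4) AND NOT (NOT x1 AND NOT x4) AND NOT x2 AND x3)   [double negation]
≡ (((x1 AND x4) OR (NOT x1 AND NOT x4) OR x2) AND NOT x3) OR ((NOT x1 OR NOT x4) AND (NOT NOT x1 OR NOT NOT x4) AND NOT x2 AND x3)   [De Morgan]
≡ (((x1 AND x4) OR (NOT x1 AND NOT x4) OR x2) AND NOT x3) OR ((NOT x1 OR NOT x4) AND (x1 OR NOT NOT x4) AND NOT x2 AND x3)   [double negation]
≡ (((x1 AND x4) OR (NOT x1 AND NOT x4) OR x2) AND NOT x3) OR ((NOT x1 OR NOT x4) AND (x1 OR x4) AND NOT x2 AND x3)   [double negation]
≡ (x1 AND x4 AND NOT x3) OR (NOT x1 AND NOT x4 AND NOT x3) OR (x2 AND NOT x3) OR (NOT x1 AND x1 AND NOT x2 AND x3) OR (NOT x1 AND x4 AND NOT x2 AND x3) OR (NOT x4 AND x1 AND NOT x2 AND x3) OR (NOT x4 AND x4 AND NOT x2 AND x3)   [distribute AND over OR]
≡ (x1 AND x4 AND NOT x3) OR (NOT x1 AND NOT x4 AND NOT x3) OR (x2 AND NOT x3) OR (NOT x1 AND x4 AND NOT x2 AND x3) OR (NOT x4 AND x1 AND NOT x2 AND x3)   [simplify]

(x1 AND x4 AND NOT x3) OR (NOT x1 AND NOT x4 AND NOT x3) OR (x2 AND NOT x3) OR (NOT x1 AND x4 AND NOT x2 AND x3) OR (NOT x4 AND x1 AND NOT x2 AND x3)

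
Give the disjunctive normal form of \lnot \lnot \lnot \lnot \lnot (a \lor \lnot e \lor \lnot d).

\lnot \lnot \lnot \lnot \lnot (a \lor \lnot e \lor \lnot d)
⇔ \lnot \lnot \lnot (a \lor \lnot e \lor \lnot d)   [double negation]
⇔ \lnot (a \lor \lnot e \lor \lnot d)   [double negation]
⇔ \lnot a \land \lnot \lnot e \land \lnot \lnot d   [De Morgan]
⇔ \lnot a \land e \land \lnot \lnot d   [double negation]
⇔ \lnot a \land e \land d   [double negation]

\lnot a \land e \land d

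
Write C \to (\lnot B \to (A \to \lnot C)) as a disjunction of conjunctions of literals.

\lnot C \lor B \lor \lnot A

C \to (\lnot B \to (A \to \lnot C))
≡ \lnot C \lor (\lnot B \to (A \to \lnot C))   [eliminate \to]
≡ \lnot C \lor \lnot \lnot B \lor (A \to \lnot C)   [eliminate \to]
≡ \lnot C \lor \lnot \lnot B \lor \lnot A \lor \lnot C   [eliminate \to]
≡ \lnot C \lor B \lor \lnot A \lor \lnot C   [double negation]
≡ \lnot C \lor B \lor \lnot A   [simplify]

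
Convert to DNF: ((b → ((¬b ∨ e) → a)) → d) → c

((b → ((¬b ∨ e) → a)) → d) → c
≡ ¬((b → ((¬b ∨ e) → a)) → d) ∨ c   — eliminate →
≡ ¬(¬(b → ((¬b ∨ e) → a)) ∨ d) ∨ c   — eliminate →
≡ ¬(¬(¬b ∨ ((¬b ∨ e) → a)) ∨ d) ∨ c   — eliminate →
≡ ¬(¬(¬b ∨ ¬(¬b ∨ e) ∨ a) ∨ d) ∨ c   — eliminate →
≡ (¬¬(¬b ∨ ¬(¬b ∨ e) ∨ a) ∧ ¬d) ∨ c   — De Morgan
≡ ((¬b ∨ ¬(¬b ∨ e) ∨ a) ∧ ¬d) ∨ c   — double negation
≡ ((¬b ∨ (¬¬b ∧ ¬e) ∨ a) ∧ ¬d) ∨ c   — De Morgan
≡ ((¬b ∨ (b ∧ ¬e) ∨ a) ∧ ¬d) ∨ c   — double negation
≡ (¬b ∧ ¬d) ∨ (b ∧ ¬e ∧ ¬d) ∨ (a ∧ ¬d) ∨ c   — distribute ∧ over ∨

(¬b ∧ ¬d) ∨ (b ∧ ¬e ∧ ¬d) ∨ (a ∧ ¬d) ∨ c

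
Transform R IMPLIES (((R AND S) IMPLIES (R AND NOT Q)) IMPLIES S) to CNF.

NOT R OR S

R IMPLIES (((R AND S) IMPLIES (R AND NOT Q)) IMPLIES S)
≡ NOT R OR (((R AND S) IMPLIES (R AND NOT Q)) IMPLIES S)   [eliminate IMPLIES]
≡ NOT R OR NOT ((R AND S) IMPLIES (R AND NOT Q)) OR S   [eliminate IMPLIES]
≡ NOT R OR NOT (NOT (R AND S) OR (R AND NOT Q)) OR S   [eliminate IMPLIES]
≡ NOT R OR (NOT NOT (R AND S) AND NOT (R AND NOT Q)) OR S   [De Morgan]
≡ NOT R OR (R AND S AND NOT (R AND NOT Q)) OR S   [double negation]
≡ NOT R OR (R AND S AND (NOT R OR NOT NOT Q)) OR S   [De Morgan]
≡ NOT R OR (R AND S AND (NOT R OR Q)) OR S   [double negation]
≡ (NOT R OR R OR S) AND (NOT R OR S OR S) AND (NOT R OR NOT R OR Q OR S)   [distribute OR over AND]
≡ NOT R OR S   [simplify]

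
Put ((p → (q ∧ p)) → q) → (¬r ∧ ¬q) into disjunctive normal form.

((p → (q ∧ p)) → q) → (¬r ∧ ¬q)
≡ ¬((p → (q ∧ p)) → q) ∨ (¬r ∧ ¬q)   [eliminate →]
≡ ¬(¬(p → (q ∧ p)) ∨ q) ∨ (¬r ∧ ¬q)   [eliminate →]
≡ ¬(¬(¬p ∨ (q ∧ p)) ∨ q) ∨ (¬r ∧ ¬q)   [eliminate →]
≡ (¬¬(¬p ∨ (q ∧ p)) ∧ ¬q) ∨ (¬r ∧ ¬q)   [De Morgan]
≡ ((¬p ∨ (q ∧ p)) ∧ ¬q) ∨ (¬r ∧ ¬q)   [double negation]
≡ (¬p ∧ ¬q) ∨ (q ∧ p ∧ ¬q) ∨ (¬r ∧ ¬q)   [distribute ∧ over ∨]
≡ (¬p ∧ ¬q) ∨ (¬r ∧ ¬q)   [simplify]

(¬p ∧ ¬q) ∨ (¬r ∧ ¬q)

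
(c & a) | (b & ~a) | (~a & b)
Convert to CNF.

(c | b) & (c | ~a) & (a | b)

(c & a) | (b & ~a) | (~a & b)
≡ (c | b | ~a) & (c | b | b) & (c | ~a | ~a) & (c | ~a | b) & (a | b | ~a) & (a | b | b) & (a | ~a | ~a) & (a | ~a | b)
≡ (c | b) & (c | ~a) & (a | b)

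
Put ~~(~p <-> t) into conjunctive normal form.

~~(~p <-> t)
≡ ~~((~p -> t) & (t -> ~p))   — eliminate <->
≡ ~~((~~p | t) & (t -> ~p))   — eliminate ->
≡ ~~((~~p | t) & (~t | ~p))   — eliminate ->
≡ (~~p | t) & (~t | ~p)   — double negation
≡ (p | t) & (~t | ~p)   — double negation

(p | t) & (~t | ~p)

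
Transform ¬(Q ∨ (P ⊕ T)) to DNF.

(¬Q ∧ ¬P ∧ ¬T) ∨ (¬Q ∧ T ∧ P)

¬(Q ∨ (P ⊕ T))
≡ ¬(Q ∨ (P ∧ ¬T) ∨ (¬P ∧ T))   — expand ⊕
≡ ¬Q ∧ ¬(P ∧ ¬T) ∧ ¬(¬P ∧ T)   — De Morgan
≡ ¬Q ∧ (¬P ∨ ¬¬T) ∧ ¬(¬P ∧ T)   — De Morgan
≡ ¬Q ∧ (¬P ∨ T) ∧ ¬(¬P ∧ T)   — double negation
≡ ¬Q ∧ (¬P ∨ T) ∧ (¬¬P ∨ ¬T)   — De Morgan
≡ ¬Q ∧ (¬P ∨ T) ∧ (P ∨ ¬T)   — double negation
≡ (¬Q ∧ ¬P ∧ P) ∨ (¬Q ∧ ¬P ∧ ¬T) ∨ (¬Q ∧ T ∧ P) ∨ (¬Q ∧ T ∧ ¬T)   — distribute ∧ over ∨
≡ (¬Q ∧ ¬P ∧ ¬T) ∨ (¬Q ∧ T ∧ P)   — simplify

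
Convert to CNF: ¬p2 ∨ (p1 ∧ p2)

¬p2 ∨ (p1 ∧ p2)
⇔ (¬p2 ∨ p1) ∧ (¬p2 ∨ p2)   [distribute ∨ over ∧]
⇔ ¬p2 ∨ p1   [simplify]

¬p2 ∨ p1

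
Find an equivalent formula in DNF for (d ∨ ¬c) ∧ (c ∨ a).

(d ∨ ¬c) ∧ (c ∨ a)
≡ (d ∧ c) ∨ (d ∧ a) ∨ (¬c ∧ c) ∨ (¬c ∧ a)   [distribute ∧ over ∨]
≡ (d ∧ c) ∨ (d ∧ a) ∨ (¬c ∧ a)   [simplify]

(d ∧ c) ∨ (d ∧ a) ∨ (¬c ∧ a)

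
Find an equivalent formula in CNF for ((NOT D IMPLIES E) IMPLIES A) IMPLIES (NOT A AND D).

(D OR E) AND NOT A

((NOT D IMPLIES E) IMPLIES A) IMPLIES (NOT A AND D)
⇔ NOT ((NOT D IMPLIES E) IMPLIES A) OR (NOT A AND D)   [eliminate IMPLIES]
⇔ NOT (NOT (NOT D IMPLIES E) OR A) OR (NOT A AND D)   [eliminate IMPLIES]
⇔ NOT (NOT (NOT NOT D OR E) OR A) OR (NOT A AND D)   [eliminate IMPLIES]
⇔ (NOT NOT (NOT NOT D OR E) AND NOT A) OR (NOT A AND D)   [De Morgan]
⇔ ((NOT NOT D OR E) AND NOT A) OR (NOT A AND D)   [double negation]
⇔ ((D OR E) AND NOT A) OR (NOT A AND D)   [double negation]
⇔ (D OR E OR NOT A) AND (D OR E OR D) AND (NOT A OR NOT A) AND (NOT A OR D)   [distribute OR over AND]
⇔ (D OR E) AND NOT A   [simplify]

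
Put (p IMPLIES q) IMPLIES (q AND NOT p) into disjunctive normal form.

(p IMPLIES q) IMPLIES (q AND NOT p)
≡ NOT (p IMPLIES q) OR (q AND NOT p)   [eliminate IMPLIES]
≡ NOT (NOT p OR q) OR (q AND NOT p)   [eliminate IMPLIES]
≡ (NOT NOT p AND NOT q) OR (q AND NOT p)   [De Morgan]
≡ (p AND NOT q) OR (q AND NOT p)   [double negation]

(p AND NOT q) OR (q AND NOT p)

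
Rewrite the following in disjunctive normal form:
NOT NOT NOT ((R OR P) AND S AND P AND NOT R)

NOT NOT NOT ((R OR P) AND S AND P AND NOT R)
≡ NOT ((R OR P) AND S AND P AND NOT R)   (double negation)
≡ NOT (R OR P) OR NOT S OR NOT P OR NOT NOT R   (De Morgan)
≡ (NOT R AND NOT P) OR NOT S OR NOT P OR NOT NOT R   (De Morgan)
≡ (NOT R AND NOT P) OR NOT S OR NOT P OR R   (double negation)
≡ NOT S OR NOT P OR R   (simplify)

NOT S OR NOT P OR R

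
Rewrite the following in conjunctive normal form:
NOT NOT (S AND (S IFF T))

S AND (NOT S OR T)

NOT NOT (S AND (S IFF T))
≡ NOT NOT (S AND (S IMPLIES T) AND (T IMPLIES S))   — eliminate IFF
≡ NOT NOT (S AND (NOT S OR T) AND (T IMPLIES S))   — eliminate IMPLIES
≡ NOT NOT (S AND (NOT S OR T) AND (NOT T OR S))   — eliminate IMPLIES
≡ S AND (NOT S OR T) AND (NOT T OR S)   — double negation
≡ S AND (NOT S OR T)   — simplify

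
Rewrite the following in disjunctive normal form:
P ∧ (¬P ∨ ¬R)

P ∧ (¬P ∨ ¬R)
≡ (P ∧ ¬P) ∨ (P ∧ ¬R)   [distribute ∧ over ∨]
≡ P ∧ ¬R   [simplify]

P ∧ ¬R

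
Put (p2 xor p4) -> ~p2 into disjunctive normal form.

(p4 & p2) | ~p2

(p2 xor p4) -> ~p2
= ~(p2 xor p4) | ~p2   (eliminate ->)
= ~((p2 & ~p4) | (~p2 & p4)) | ~p2   (expand xor)
= (~(p2 & ~p4) & ~(~p2 & p4)) | ~p2   (De Morgan)
= ((~p2 | ~~p4) & ~(~p2 & p4)) | ~p2   (De Morgan)
= ((~p2 | p4) & ~(~p2 & p4)) | ~p2   (double negation)
= ((~p2 | p4) & (~~p2 | ~p4)) | ~p2   (De Morgan)
= ((~p2 | p4) & (p2 | ~p4)) | ~p2   (double negation)
= (~p2 & p2) | (~p2 & ~p4) | (p4 & p2) | (p4 & ~p4) | ~p2   (distribute & over |)
= (p4 & p2) | ~p2   (simplify)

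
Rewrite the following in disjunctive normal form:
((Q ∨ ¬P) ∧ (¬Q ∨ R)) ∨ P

((Q ∨ ¬P) ∧ (¬Q ∨ R)) ∨ P
≡ (Q ∧ ¬Q) ∨ (Q ∧ R) ∨ (¬P ∧ ¬Q) ∨ (¬P ∧ R) ∨ P   (distribute ∧ over ∨)
≡ (Q ∧ R) ∨ (¬P ∧ ¬Q) ∨ (¬P ∧ R) ∨ P   (simplify)

(Q ∧ R) ∨ (¬P ∧ ¬Q) ∨ (¬P ∧ R) ∨ P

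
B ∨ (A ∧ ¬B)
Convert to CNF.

B ∨ A

B ∨ (A ∧ ¬B)
= (B ∨ A) ∧ (B ∨ ¬B)
= B ∨ A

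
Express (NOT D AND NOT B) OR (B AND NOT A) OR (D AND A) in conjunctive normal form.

(NOT D OR B OR A) AND (NOT B OR NOT A OR D)

(NOT D AND NOT B) OR (B AND NOT A) OR (D AND A)
≡ (NOT D OR B OR D) AND (NOT D OR B OR A) AND (NOT D OR NOT A OR D) AND (NOT D OR NOT A OR A) AND (NOT B OR B OR D) AND (NOT B OR B OR A) AND (NOT B OR NOT A OR D) AND (NOT B OR NOT A OR A)   [distribute OR over AND]
≡ (NOT D OR B OR A) AND (NOT B OR NOT A OR D)   [simplify]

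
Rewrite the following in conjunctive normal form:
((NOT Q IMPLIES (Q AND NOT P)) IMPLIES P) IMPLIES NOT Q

((NOT Q IMPLIES (Q AND NOT P)) IMPLIES P) IMPLIES NOT Q
≡ NOT ((NOT Q IMPLIES (Q AND NOT P)) IMPLIES P) OR NOT Q   [eliminate IMPLIES]
≡ NOT (NOT (NOT Q IMPLIES (Q AND NOT P)) OR P) OR NOT Q   [eliminate IMPLIES]
≡ NOT (NOT (NOT NOT Q OR (Q AND NOT P)) OR P) OR NOT Q   [eliminate IMPLIES]
≡ (NOT NOT (NOT NOT Q OR (Q AND NOT P)) AND NOT P) OR NOT Q   [De Morgan]
≡ ((NOT NOT Q OR (Q AND NOT P)) AND NOT P) OR NOT Q   [double negation]
≡ ((Q OR (Q AND NOT P)) AND NOT P) OR NOT Q   [double negation]
≡ (Q OR Q OR NOT Q) AND (Q OR NOT P OR NOT Q) AND (NOT P OR NOT Q)   [distribute OR over AND]
≡ NOT P OR NOT Q   [simplify]

NOT P OR NOT Q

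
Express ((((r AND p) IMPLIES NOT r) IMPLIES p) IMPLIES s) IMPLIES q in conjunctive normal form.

(p OR q) AND (NOT s OR q)

((((r AND p) IMPLIES NOT r) IMPLIES p) IMPLIES s) IMPLIES q
≡ NOT ((((r AND p) IMPLIES NOT r) IMPLIES p) IMPLIES s) OR q
≡ NOT (NOT (((r AND p) IMPLIES NOT r) IMPLIES p) OR s) OR q
≡ NOT (NOT (NOT ((r AND p) IMPLIES NOT r) OR p) OR s) OR q
≡ NOT (NOT (NOT (NOT (r AND p) OR NOT r) OR p) OR s) OR q
≡ (NOT NOT (NOT (NOT (r AND p) OR NOT r) OR p) AND NOT s) OR q
≡ ((NOT (NOT (r AND p) OR NOT r) OR p) AND NOT s) OR q
≡ (((NOT NOT (r AND p) AND NOT NOT r) OR p) AND NOT s) OR q
≡ (((r AND p AND NOT NOT r) OR p) AND NOT s) OR q
≡ (((r AND p AND r) OR p) AND NOT s) OR q
≡ (r OR p OR q) AND (p OR p OR q) AND (r OR p OR q) AND (NOT s OR q)
≡ (p OR q) AND (NOT s OR q)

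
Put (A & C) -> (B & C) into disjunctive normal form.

(A & C) -> (B & C)
≡ ~(A & C) | (B & C)   [eliminate ->]
≡ ~A | ~C | (B & C)   [De Morgan]

~A | ~C | (B & C)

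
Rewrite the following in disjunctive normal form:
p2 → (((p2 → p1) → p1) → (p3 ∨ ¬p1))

¬p2 ∨ p3 ∨ ¬p1

p2 → (((p2 → p1) → p1) → (p3 ∨ ¬p1))
≡ ¬p2 ∨ (((p2 → p1) → p1) → (p3 ∨ ¬p1))   (eliminate →)
≡ ¬p2 ∨ ¬((p2 → p1) → p1) ∨ p3 ∨ ¬p1   (eliminate →)
≡ ¬p2 ∨ ¬(¬(p2 → p1) ∨ p1) ∨ p3 ∨ ¬p1   (eliminate →)
≡ ¬p2 ∨ ¬(¬(¬p2 ∨ p1) ∨ p1) ∨ p3 ∨ ¬p1   (eliminate →)
≡ ¬p2 ∨ (¬¬(¬p2 ∨ p1) ∧ ¬p1) ∨ p3 ∨ ¬p1   (De Morgan)
≡ ¬p2 ∨ ((¬p2 ∨ p1) ∧ ¬p1) ∨ p3 ∨ ¬p1   (double negation)
≡ ¬p2 ∨ (¬p2 ∧ ¬p1) ∨ (p1 ∧ ¬p1) ∨ p3 ∨ ¬p1   (distribute ∧ over ∨)
≡ ¬p2 ∨ p3 ∨ ¬p1   (simplify)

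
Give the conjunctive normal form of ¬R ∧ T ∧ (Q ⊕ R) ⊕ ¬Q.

¬R ∧ T ∧ (Q ⊕ R) ⊕ ¬Q
= (¬R ∧ T ∧ (Q ⊕ R) ∨ ¬Q) ∧ ¬(¬R ∧ T ∧ (Q ⊕ R) ∧ ¬Q)   [expand ⊕]
= (¬R ∧ T ∧ (Q ∨ R) ∧ ¬(Q ∧ R) ∨ ¬Q) ∧ ¬(¬R ∧ T ∧ (Q ⊕ R) ∧ ¬Q)   [expand ⊕]
= (¬R ∧ T ∧ (Q ∨ R) ∧ ¬(Q ∧ R) ∨ ¬Q) ∧ ¬(¬R ∧ T ∧ (Q ∨ R) ∧ ¬(Q ∧ R) ∧ ¬Q)   [expand ⊕]
= (¬R ∧ T ∧ (Q ∨ R) ∧ (¬Q ∨ ¬R) ∨ ¬Q) ∧ ¬(¬R ∧ T ∧ (Q ∨ R) ∧ ¬(Q ∧ R) ∧ ¬Q)   [De Morgan]
= (¬R ∧ T ∧ (Q ∨ R) ∧ (¬Q ∨ ¬R) ∨ ¬Q) ∧ (¬¬R ∨ ¬T ∨ ¬(Q ∨ R) ∨ ¬¬(Q ∧ R) ∨ ¬¬Q)   [De Morgan]
= (¬R ∧ T ∧ (Q ∨ R) ∧ (¬Q ∨ ¬R) ∨ ¬Q) ∧ (R ∨ ¬T ∨ ¬(Q ∨ R) ∨ ¬¬(Q ∧ R) ∨ ¬¬Q)   [double negation]
= (¬R ∧ T ∧ (Q ∨ R) ∧ (¬Q ∨ ¬R) ∨ ¬Q) ∧ (R ∨ ¬T ∨ ¬Q ∧ ¬R ∨ ¬¬(Q ∧ R) ∨ ¬¬Q)   [De Morgan]
= (¬R ∧ T ∧ (Q ∨ R) ∧ (¬Q ∨ ¬R) ∨ ¬Q) ∧ (R ∨ ¬T ∨ ¬Q ∧ ¬R ∨ Q ∧ R ∨ ¬¬Q)   [double negation]
= (¬R ∧ T ∧ (Q ∨ R) ∧ (¬Q ∨ ¬R) ∨ ¬Q) ∧ (R ∨ ¬T ∨ ¬Q ∧ ¬R ∨ Q ∧ R ∨ Q)   [double negation]
= (¬R ∨ ¬Q) ∧ (T ∨ ¬Q) ∧ (Q ∨ R ∨ ¬Q) ∧ (¬Q ∨ ¬R ∨ ¬Q) ∧ (R ∨ ¬T ∨ ¬Q ∨ Q ∨ Q) ∧ (R ∨ ¬T ∨ ¬Q ∨ R ∨ Q) ∧ (R ∨ ¬T ∨ ¬R ∨ Q ∨ Q) ∧ (R ∨ ¬T ∨ ¬R ∨ R ∨ Q)   [distribute ∨ over ∧]
= (¬R ∨ ¬Q) ∧ (T ∨ ¬Q)   [simplify]

(¬R ∨ ¬Q) ∧ (T ∨ ¬Q)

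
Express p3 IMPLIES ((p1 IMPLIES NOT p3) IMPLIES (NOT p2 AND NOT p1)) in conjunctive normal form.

NOT p3 OR p1 OR NOT p2

p3 IMPLIES ((p1 IMPLIES NOT p3) IMPLIES (NOT p2 AND NOT p1))
= NOT p3 OR ((p1 IMPLIES NOT p3) IMPLIES (NOT p2 AND NOT p1))   [eliminate IMPLIES]
= NOT p3 OR NOT (p1 IMPLIES NOT p3) OR (NOT p2 AND NOT p1)   [eliminate IMPLIES]
= NOT p3 OR NOT (NOT p1 OR NOT p3) OR (NOT p2 AND NOT p1)   [eliminate IMPLIES]
= NOT p3 OR (NOT NOT p1 AND NOT NOT p3) OR (NOT p2 AND NOT p1)   [De Morgan]
= NOT p3 OR (p1 AND NOT NOT p3) OR (NOT p2 AND NOT p1)   [double negation]
= NOT p3 OR (p1 AND p3) OR (NOT p2 AND NOT p1)   [double negation]
= (NOT p3 OR p1 OR NOT p2) AND (NOT p3 OR p1 OR NOT p1) AND (NOT p3 OR p3 OR NOT p2) AND (NOT p3 OR p3 OR NOT p1)   [distribute OR over AND]
= NOT p3 OR p1 OR NOT p2   [simplify]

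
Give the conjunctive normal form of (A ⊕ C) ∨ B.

(A ⊕ C) ∨ B
≡ (A ∨ C) ∧ ¬(A ∧ C) ∨ B   [expand ⊕]
≡ (A ∨ C) ∧ (¬A ∨ ¬C) ∨ B   [De Morgan]
≡ (A ∨ C ∨ B) ∧ (¬A ∨ ¬C ∨ B)   [distribute ∨ over ∧]

(A ∨ C ∨ B) ∧ (¬A ∨ ¬C ∨ B)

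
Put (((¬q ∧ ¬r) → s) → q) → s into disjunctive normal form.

(r ∧ ¬q) ∨ s

(((¬q ∧ ¬r) → s) → q) → s
≡ ¬(((¬q ∧ ¬r) → s) → q) ∨ s   [eliminate →]
≡ ¬(¬((¬q ∧ ¬r) → s) ∨ q) ∨ s   [eliminate →]
≡ ¬(¬(¬(¬q ∧ ¬r) ∨ s) ∨ q) ∨ s   [eliminate →]
≡ (¬¬(¬(¬q ∧ ¬r) ∨ s) ∧ ¬q) ∨ s   [De Morgan]
≡ ((¬(¬q ∧ ¬r) ∨ s) ∧ ¬q) ∨ s   [double negation]
≡ ((¬¬q ∨ ¬¬r ∨ s) ∧ ¬q) ∨ s   [De Morgan]
≡ ((q ∨ ¬¬r ∨ s) ∧ ¬q) ∨ s   [double negation]
≡ ((q ∨ r ∨ s) ∧ ¬q) ∨ s   [double negation]
≡ (q ∧ ¬q) ∨ (r ∧ ¬q) ∨ (s ∧ ¬q) ∨ s   [distribute ∧ over ∨]
≡ (r ∧ ¬q) ∨ s   [simplify]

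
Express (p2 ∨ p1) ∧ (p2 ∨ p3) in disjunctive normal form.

(p2 ∨ p1) ∧ (p2 ∨ p3)
= (p2 ∧ p2) ∨ (p2 ∧ p3) ∨ (p1 ∧ p2) ∨ (p1 ∧ p3)   [distribute ∧ over ∨]
= p2 ∨ (p1 ∧ p3)   [simplify]

p2 ∨ (p1 ∧ p3)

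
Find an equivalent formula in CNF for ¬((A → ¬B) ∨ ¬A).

A ∧ B

¬((A → ¬B) ∨ ¬A)
≡ ¬(¬A ∨ ¬B ∨ ¬A)   [eliminate →]
≡ ¬¬A ∧ ¬¬B ∧ ¬¬A   [De Morgan]
≡ A ∧ ¬¬B ∧ ¬¬A   [double negation]
≡ A ∧ B ∧ ¬¬A   [double negation]
≡ A ∧ B ∧ A   [double negation]
≡ A ∧ B   [simplify]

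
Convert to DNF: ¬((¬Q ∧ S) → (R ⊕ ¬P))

¬((¬Q ∧ S) → (R ⊕ ¬P))
≡ ¬(¬(¬Q ∧ S) ∨ (R ⊕ ¬P))
≡ ¬(¬(¬Q ∧ S) ∨ (R ∧ ¬¬P) ∨ (¬R ∧ ¬P))
≡ ¬¬(¬Q ∧ S) ∧ ¬(R ∧ ¬¬P) ∧ ¬(¬R ∧ ¬P)
≡ ¬Q ∧ S ∧ ¬(R ∧ ¬¬P) ∧ ¬(¬R ∧ ¬P)
≡ ¬Q ∧ S ∧ (¬R ∨ ¬¬¬P) ∧ ¬(¬R ∧ ¬P)
≡ ¬Q ∧ S ∧ (¬R ∨ ¬P) ∧ ¬(¬R ∧ ¬P)
≡ ¬Q ∧ S ∧ (¬R ∨ ¬P) ∧ (¬¬R ∨ ¬¬P)
≡ ¬Q ∧ S ∧ (¬R ∨ ¬P) ∧ (R ∨ ¬¬P)
≡ ¬Q ∧ S ∧ (¬R ∨ ¬P) ∧ (R ∨ P)
≡ (¬Q ∧ S ∧ ¬R ∧ R) ∨ (¬Q ∧ S ∧ ¬R ∧ P) ∨ (¬Q ∧ S ∧ ¬P ∧ R) ∨ (¬Q ∧ S ∧ ¬P ∧ P)
≡ (¬Q ∧ S ∧ ¬R ∧ P) ∨ (¬Q ∧ S ∧ ¬P ∧ R)

(¬Q ∧ S ∧ ¬R ∧ P) ∨ (¬Q ∧ S ∧ ¬P ∧ R)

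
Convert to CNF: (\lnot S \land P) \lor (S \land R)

(\lnot S \land P) \lor (S \land R)
≡ (\lnot S \lor S) \land (\lnot S \lor R) \land (P \lor S) \land (P \lor R)   [distribute \lor over \land]
≡ (\lnot S \lor R) \land (P \lor S) \land (P \lor R)   [simplify]

(\lnot S \lor R) \land (P \lor S) \land (P \lor R)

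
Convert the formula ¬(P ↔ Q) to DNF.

¬(P ↔ Q)
= ¬((P → Q) ∧ (Q → P))   [eliminate ↔]
= ¬((¬P ∨ Q) ∧ (Q → P))   [eliminate →]
= ¬((¬P ∨ Q) ∧ (¬Q ∨ P))   [eliminate →]
= ¬(¬P ∨ Q) ∨ ¬(¬Q ∨ P)   [De Morgan]
= ¬¬P ∧ ¬Q ∨ ¬(¬Q ∨ P)   [De Morgan]
= P ∧ ¬Q ∨ ¬(¬Q ∨ P)   [double negation]
= P ∧ ¬Q ∨ ¬¬Q ∧ ¬P   [De Morgan]
= P ∧ ¬Q ∨ Q ∧ ¬P   [double negation]

P ∧ ¬Q ∨ Q ∧ ¬P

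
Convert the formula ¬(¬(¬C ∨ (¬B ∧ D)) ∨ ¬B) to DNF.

¬C ∧ B

¬(¬(¬C ∨ (¬B ∧ D)) ∨ ¬B)
= ¬¬(¬C ∨ (¬B ∧ D)) ∧ ¬¬B   (De Morgan)
= (¬C ∨ (¬B ∧ D)) ∧ ¬¬B   (double negation)
= (¬C ∨ (¬B ∧ D)) ∧ B   (double negation)
= (¬C ∧ B) ∨ (¬B ∧ D ∧ B)   (distribute ∧ over ∨)
= ¬C ∧ B   (simplify)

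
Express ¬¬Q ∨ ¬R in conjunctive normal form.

Q ∨ ¬R

¬¬Q ∨ ¬R
= Q ∨ ¬R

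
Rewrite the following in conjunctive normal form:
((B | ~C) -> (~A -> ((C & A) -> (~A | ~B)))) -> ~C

(B | ~C) & (~A | ~C) & (A | ~C)

((B | ~C) -> (~A -> ((C & A) -> (~A | ~B)))) -> ~C
⇔ ~((B | ~C) -> (~A -> ((C & A) -> (~A | ~B)))) | ~C   [eliminate ->]
⇔ ~(~(B | ~C) | (~A -> ((C & A) -> (~A | ~B)))) | ~C   [eliminate ->]
⇔ ~(~(B | ~C) | ~~A | ((C & A) -> (~A | ~B))) | ~C   [eliminate ->]
⇔ ~(~(B | ~C) | ~~A | ~(C & A) | ~A | ~B) | ~C   [eliminate ->]
⇔ (~~(B | ~C) & ~~~A & ~~(C & A) & ~~A & ~~B) | ~C   [De Morgan]
⇔ ((B | ~C) & ~~~A & ~~(C & A) & ~~A & ~~B) | ~C   [double negation]
⇔ ((B | ~C) & ~A & ~~(C & A) & ~~A & ~~B) | ~C   [double negation]
⇔ ((B | ~C) & ~A & C & A & ~~A & ~~B) | ~C   [double negation]
⇔ ((B | ~C) & ~A & C & A & A & ~~B) | ~C   [double negation]
⇔ ((B | ~C) & ~A & C & A & A & B) | ~C   [double negation]
⇔ (B | ~C | ~C) & (~A | ~C) & (C | ~C) & (A | ~C) & (A | ~C) & (B | ~C)   [distribute | over &]
⇔ (B | ~C) & (~A | ~C) & (A | ~C)   [simplify]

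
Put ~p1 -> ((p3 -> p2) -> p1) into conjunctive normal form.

~p1 -> ((p3 -> p2) -> p1)
= ~~p1 | ((p3 -> p2) -> p1)   [eliminate ->]
= ~~p1 | ~(p3 -> p2) | p1   [eliminate ->]
= ~~p1 | ~(~p3 | p2) | p1   [eliminate ->]
= p1 | ~(~p3 | p2) | p1   [double negation]
= p1 | (~~p3 & ~p2) | p1   [De Morgan]
= p1 | (p3 & ~p2) | p1   [double negation]
= (p1 | p3 | p1) & (p1 | ~p2 | p1)   [distribute | over &]
= (p1 | p3) & (p1 | ~p2)   [simplify]

(p1 | p3) & (p1 | ~p2)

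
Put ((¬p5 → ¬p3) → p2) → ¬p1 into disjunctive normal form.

((¬p5 → ¬p3) → p2) → ¬p1
= ¬((¬p5 → ¬p3) → p2) ∨ ¬p1   (eliminate →)
= ¬(¬(¬p5 → ¬p3) ∨ p2) ∨ ¬p1   (eliminate →)
= ¬(¬(¬¬p5 ∨ ¬p3) ∨ p2) ∨ ¬p1   (eliminate →)
= (¬¬(¬¬p5 ∨ ¬p3) ∧ ¬p2) ∨ ¬p1   (De Morgan)
= ((¬¬p5 ∨ ¬p3) ∧ ¬p2) ∨ ¬p1   (double negation)
= ((p5 ∨ ¬p3) ∧ ¬p2) ∨ ¬p1   (double negation)
= (p5 ∧ ¬p2) ∨ (¬p3 ∧ ¬p2) ∨ ¬p1   (distribute ∧ over ∨)

(p5 ∧ ¬p2) ∨ (¬p3 ∧ ¬p2) ∨ ¬p1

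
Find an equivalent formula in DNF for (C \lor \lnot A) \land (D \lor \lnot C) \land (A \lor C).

C \land D

(C \lor \lnot A) \land (D \lor \lnot C) \land (A \lor C)
≡ (C \land D \land A) \lor (C \land D \land C) \lor (C \land \lnot C \land A) \lor (C \land \lnot C \land C) \lor (\lnot A \land D \land A) \lor (\lnot A \land D \land C) \lor (\lnot A \land \lnot C \land A) \lor (\lnot A \land \lnot C \land C)
≡ C \land D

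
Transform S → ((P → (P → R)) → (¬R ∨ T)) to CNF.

¬S ∨ ¬R ∨ T

S → ((P → (P → R)) → (¬R ∨ T))
≡ ¬S ∨ ((P → (P → R)) → (¬R ∨ T))   (eliminate →)
≡ ¬S ∨ ¬(P → (P → R)) ∨ ¬R ∨ T   (eliminate →)
≡ ¬S ∨ ¬(¬P ∨ (P → R)) ∨ ¬R ∨ T   (eliminate →)
≡ ¬S ∨ ¬(¬P ∨ ¬P ∨ R) ∨ ¬R ∨ T   (eliminate →)
≡ ¬S ∨ (¬¬P ∧ ¬¬P ∧ ¬R) ∨ ¬R ∨ T   (De Morgan)
≡ ¬S ∨ (P ∧ ¬¬P ∧ ¬R) ∨ ¬R ∨ T   (double negation)
≡ ¬S ∨ (P ∧ P ∧ ¬R) ∨ ¬R ∨ T   (double negation)
≡ (¬S ∨ P ∨ ¬R ∨ T) ∧ (¬S ∨ P ∨ ¬R ∨ T) ∧ (¬S ∨ ¬R ∨ ¬R ∨ T)   (distribute ∨ over ∧)
≡ ¬S ∨ ¬R ∨ T   (simplify)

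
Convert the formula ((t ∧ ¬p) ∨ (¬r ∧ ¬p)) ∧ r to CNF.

(t ∨ ¬r) ∧ ¬p ∧ r

((t ∧ ¬p) ∨ (¬r ∧ ¬p)) ∧ r
≡ (t ∨ ¬r) ∧ (t ∨ ¬p) ∧ (¬p ∨ ¬r) ∧ (¬p ∨ ¬p) ∧ r   (distribute ∨ over ∧)
≡ (t ∨ ¬r) ∧ ¬p ∧ r   (simplify)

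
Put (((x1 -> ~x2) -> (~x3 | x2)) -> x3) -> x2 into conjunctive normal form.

x2 | ~x3

(((x1 -> ~x2) -> (~x3 | x2)) -> x3) -> x2
⇔ ~(((x1 -> ~x2) -> (~x3 | x2)) -> x3) | x2   — eliminate ->
⇔ ~(~((x1 -> ~x2) -> (~x3 | x2)) | x3) | x2   — eliminate ->
⇔ ~(~(~(x1 -> ~x2) | ~x3 | x2) | x3) | x2   — eliminate ->
⇔ ~(~(~(~x1 | ~x2) | ~x3 | x2) | x3) | x2   — eliminate ->
⇔ (~~(~(~x1 | ~x2) | ~x3 | x2) & ~x3) | x2   — De Morgan
⇔ ((~(~x1 | ~x2) | ~x3 | x2) & ~x3) | x2   — double negation
⇔ (((~~x1 & ~~x2) | ~x3 | x2) & ~x3) | x2   — De Morgan
⇔ (((x1 & ~~x2) | ~x3 | x2) & ~x3) | x2   — double negation
⇔ (((x1 & x2) | ~x3 | x2) & ~x3) | x2   — double negation
⇔ (x1 | ~x3 | x2 | x2) & (x2 | ~x3 | x2 | x2) & (~x3 | x2)   — distribute | over &
⇔ x2 | ~x3   — simplify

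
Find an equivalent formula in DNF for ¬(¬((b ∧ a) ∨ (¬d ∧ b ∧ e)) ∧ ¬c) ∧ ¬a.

(¬d ∧ b ∧ e ∧ ¬a) ∨ (c ∧ ¬a)

¬(¬((b ∧ a) ∨ (¬d ∧ b ∧ e)) ∧ ¬c) ∧ ¬a
⇔ (¬¬((b ∧ a) ∨ (¬d ∧ b ∧ e)) ∨ ¬¬c) ∧ ¬a   [De Morgan]
⇔ ((b ∧ a) ∨ (¬d ∧ b ∧ e) ∨ ¬¬c) ∧ ¬a   [double negation]
⇔ ((b ∧ a) ∨ (¬d ∧ b ∧ e) ∨ c) ∧ ¬a   [double negation]
⇔ (b ∧ a ∧ ¬a) ∨ (¬d ∧ b ∧ e ∧ ¬a) ∨ (c ∧ ¬a)   [distribute ∧ over ∨]
⇔ (¬d ∧ b ∧ e ∧ ¬a) ∨ (c ∧ ¬a)   [simplify]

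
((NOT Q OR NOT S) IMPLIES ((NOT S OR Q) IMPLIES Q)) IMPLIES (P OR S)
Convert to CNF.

NOT Q OR P OR S

((NOT Q OR NOT S) IMPLIES ((NOT S OR Q) IMPLIES Q)) IMPLIES (P OR S)
≡ NOT ((NOT Q OR NOT S) IMPLIES ((NOT S OR Q) IMPLIES Q)) OR P OR S   (eliminate IMPLIES)
≡ NOT (NOT (NOT Q OR NOT S) OR ((NOT S OR Q) IMPLIES Q)) OR P OR S   (eliminate IMPLIES)
≡ NOT (NOT (NOT Q OR NOT S) OR NOT (NOT S OR Q) OR Q) OR P OR S   (eliminate IMPLIES)
≡ (NOT NOT (NOT Q OR NOT S) AND NOT NOT (NOT S OR Q) AND NOT Q) OR P OR S   (De Morgan)
≡ ((NOT Q OR NOT S) AND NOT NOT (NOT S OR Q) AND NOT Q) OR P OR S   (double negation)
≡ ((NOT Q OR NOT S) AND (NOT S OR Q) AND NOT Q) OR P OR S   (double negation)
≡ (NOT Q OR NOT S OR P OR S) AND (NOT S OR Q OR P OR S) AND (NOT Q OR P OR S)   (distribute OR over AND)
≡ NOT Q OR P OR S   (simplify)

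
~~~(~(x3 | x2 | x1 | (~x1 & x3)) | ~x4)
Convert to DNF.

(x3 & x4) | (x2 & x4) | (x1 & x4)

~~~(~(x3 | x2 | x1 | (~x1 & x3)) | ~x4)
⇔ ~(~(x3 | x2 | x1 | (~x1 & x3)) | ~x4)   [double negation]
⇔ ~~(x3 | x2 | x1 | (~x1 & x3)) & ~~x4   [De Morgan]
⇔ (x3 | x2 | x1 | (~x1 & x3)) & ~~x4   [double negation]
⇔ (x3 | x2 | x1 | (~x1 & x3)) & x4   [double negation]
⇔ (x3 & x4) | (x2 & x4) | (x1 & x4) | (~x1 & x3 & x4)   [distribute & over |]
⇔ (x3 & x4) | (x2 & x4) | (x1 & x4)   [simplify]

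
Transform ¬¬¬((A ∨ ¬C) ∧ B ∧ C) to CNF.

¬¬¬((A ∨ ¬C) ∧ B ∧ C)
≡ ¬((A ∨ ¬C) ∧ B ∧ C)   [double negation]
≡ ¬(A ∨ ¬C) ∨ ¬B ∨ ¬C   [De Morgan]
≡ ¬A ∧ ¬¬C ∨ ¬B ∨ ¬C   [De Morgan]
≡ ¬A ∧ C ∨ ¬B ∨ ¬C   [double negation]
≡ (¬A ∨ ¬B ∨ ¬C) ∧ (C ∨ ¬B ∨ ¬C)   [distribute ∨ over ∧]
≡ ¬A ∨ ¬B ∨ ¬C   [simplify]

¬A ∨ ¬B ∨ ¬C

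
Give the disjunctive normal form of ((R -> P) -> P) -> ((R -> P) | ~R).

~R | P

((R -> P) -> P) -> ((R -> P) | ~R)
⇔ ~((R -> P) -> P) | (R -> P) | ~R
⇔ ~(~(R -> P) | P) | (R -> P) | ~R
⇔ ~(~(~R | P) | P) | (R -> P) | ~R
⇔ ~(~(~R | P) | P) | ~R | P | ~R
⇔ (~~(~R | P) & ~P) | ~R | P | ~R
⇔ ((~R | P) & ~P) | ~R | P | ~R
⇔ (~R & ~P) | (P & ~P) | ~R | P | ~R
⇔ ~R | P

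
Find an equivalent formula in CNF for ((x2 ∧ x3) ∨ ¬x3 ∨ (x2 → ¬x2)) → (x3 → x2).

((x2 ∧ x3) ∨ ¬x3 ∨ (x2 → ¬x2)) → (x3 → x2)
= ¬((x2 ∧ x3) ∨ ¬x3 ∨ (x2 → ¬x2)) ∨ (x3 → x2)
= ¬((x2 ∧ x3) ∨ ¬x3 ∨ ¬x2 ∨ ¬x2) ∨ (x3 → x2)
= ¬((x2 ∧ x3) ∨ ¬x3 ∨ ¬x2 ∨ ¬x2) ∨ ¬x3 ∨ x2
= (¬(x2 ∧ x3) ∧ ¬¬x3 ∧ ¬¬x2 ∧ ¬¬x2) ∨ ¬x3 ∨ x2
= ((¬x2 ∨ ¬x3) ∧ ¬¬x3 ∧ ¬¬x2 ∧ ¬¬x2) ∨ ¬x3 ∨ x2
= ((¬x2 ∨ ¬x3) ∧ x3 ∧ ¬¬x2 ∧ ¬¬x2) ∨ ¬x3 ∨ x2
= ((¬x2 ∨ ¬x3) ∧ x3 ∧ x2 ∧ ¬¬x2) ∨ ¬x3 ∨ x2
= ((¬x2 ∨ ¬x3) ∧ x3 ∧ x2 ∧ x2) ∨ ¬x3 ∨ x2
= (¬x2 ∨ ¬x3 ∨ ¬x3 ∨ x2) ∧ (x3 ∨ ¬x3 ∨ x2) ∧ (x2 ∨ ¬x3 ∨ x2) ∧ (x2 ∨ ¬x3 ∨ x2)
= x2 ∨ ¬x3

x2 ∨ ¬x3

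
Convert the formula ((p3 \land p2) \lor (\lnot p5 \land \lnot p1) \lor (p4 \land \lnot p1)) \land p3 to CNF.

((p3 \land p2) \lor (\lnot p5 \land \lnot p1) \lor (p4 \land \lnot p1)) \land p3
≡ (p3 \lor \lnot p5 \lor p4) \land (p3 \lor \lnot p5 \lor \lnot p1) \land (p3 \lor \lnot p1 \lor p4) \land (p3 \lor \lnot p1 \lor \lnot p1) \land (p2 \lor \lnot p5 \lor p4) \land (p2 \lor \lnot p5 \lor \lnot p1) \land (p2 \lor \lnot p1 \lor p4) \land (p2 \lor \lnot p1 \lor \lnot p1) \land p3   — distribute \lor over \land
≡ (p2 \lor \lnot p5 \lor p4) \land (p2 \lor \lnot p1) \land p3   — simplify

(p2 \lor \lnot p5 \lor p4) \land (p2 \lor \lnot p1) \land p3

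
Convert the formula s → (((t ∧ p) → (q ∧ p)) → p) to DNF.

¬s ∨ p

s → (((t ∧ p) → (q ∧ p)) → p)
= ¬s ∨ (((t ∧ p) → (q ∧ p)) → p)   — eliminate →
= ¬s ∨ ¬((t ∧ p) → (q ∧ p)) ∨ p   — eliminate →
= ¬s ∨ ¬(¬(t ∧ p) ∨ (q ∧ p)) ∨ p   — eliminate →
= ¬s ∨ (¬¬(t ∧ p) ∧ ¬(q ∧ p)) ∨ p   — De Morgan
= ¬s ∨ (t ∧ p ∧ ¬(q ∧ p)) ∨ p   — double negation
= ¬s ∨ (t ∧ p ∧ (¬q ∨ ¬p)) ∨ p   — De Morgan
= ¬s ∨ (t ∧ p ∧ ¬q) ∨ (t ∧ p ∧ ¬p) ∨ p   — distribute ∧ over ∨
= ¬s ∨ p   — simplify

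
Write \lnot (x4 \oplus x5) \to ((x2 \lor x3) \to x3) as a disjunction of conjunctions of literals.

(x4 \land \lnot x5) \lor (\lnot x4 \land x5) \lor (\lnot x2 \land \lnot x3) \lor x3

\lnot (x4 \oplus x5) \to ((x2 \lor x3) \to x3)
≡ \lnot \lnot (x4 \oplus x5) \lor ((x2 \lor x3) \to x3)   [eliminate \to]
≡ \lnot \lnot ((x4 \land \lnot x5) \lor (\lnot x4 \land x5)) \lor ((x2 \lor x3) \to x3)   [expand \oplus]
≡ \lnot \lnot ((x4 \land \lnot x5) \lor (\lnot x4 \land x5)) \lor \lnot (x2 \lor x3) \lor x3   [eliminate \to]
≡ (x4 \land \lnot x5) \lor (\lnot x4 \land x5) \lor \lnot (x2 \lor x3) \lor x3   [double negation]
≡ (x4 \land \lnot x5) \lor (\lnot x4 \land x5) \lor (\lnot x2 \land \lnot x3) \lor x3   [De Morgan]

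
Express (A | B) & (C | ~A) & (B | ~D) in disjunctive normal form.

(A & C & ~D) | (B & C) | (B & ~A)

(A | B) & (C | ~A) & (B | ~D)
≡ (A & C & B) | (A & C & ~D) | (A & ~A & B) | (A & ~A & ~D) | (B & C & B) | (B & C & ~D) | (B & ~A & B) | (B & ~A & ~D)
≡ (A & C & ~D) | (B & C) | (B & ~A)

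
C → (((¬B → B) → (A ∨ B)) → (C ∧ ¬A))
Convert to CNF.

¬C ∨ ¬A

C → (((¬B → B) → (A ∨ B)) → (C ∧ ¬A))
= ¬C ∨ (((¬B → B) → (A ∨ B)) → (C ∧ ¬A))   [eliminate →]
= ¬C ∨ ¬((¬B → B) → (A ∨ B)) ∨ (C ∧ ¬A)   [eliminate →]
= ¬C ∨ ¬(¬(¬B → B) ∨ A ∨ B) ∨ (C ∧ ¬A)   [eliminate →]
= ¬C ∨ ¬(¬(¬¬B ∨ B) ∨ A ∨ B) ∨ (C ∧ ¬A)   [eliminate →]
= ¬C ∨ (¬¬(¬¬B ∨ B) ∧ ¬A ∧ ¬B) ∨ (C ∧ ¬A)   [De Morgan]
= ¬C ∨ ((¬¬B ∨ B) ∧ ¬A ∧ ¬B) ∨ (C ∧ ¬A)   [double negation]
= ¬C ∨ ((B ∨ B) ∧ ¬A ∧ ¬B) ∨ (C ∧ ¬A)   [double negation]
= (¬C ∨ B ∨ B ∨ C) ∧ (¬C ∨ B ∨ B ∨ ¬A) ∧ (¬C ∨ ¬A ∨ C) ∧ (¬C ∨ ¬A ∨ ¬A) ∧ (¬C ∨ ¬B ∨ C) ∧ (¬C ∨ ¬B ∨ ¬A)   [distribute ∨ over ∧]
= ¬C ∨ ¬A   [simplify]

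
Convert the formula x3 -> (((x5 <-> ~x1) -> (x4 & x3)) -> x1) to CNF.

x3 -> (((x5 <-> ~x1) -> (x4 & x3)) -> x1)
≡ ~x3 | (((x5 <-> ~x1) -> (x4 & x3)) -> x1)   [eliminate ->]
≡ ~x3 | ~((x5 <-> ~x1) -> (x4 & x3)) | x1   [eliminate ->]
≡ ~x3 | ~(~(x5 <-> ~x1) | (x4 & x3)) | x1   [eliminate ->]
≡ ~x3 | ~(~((x5 -> ~x1) & (~x1 -> x5)) | (x4 & x3)) | x1   [eliminate <->]
≡ ~x3 | ~(~((~x5 | ~x1) & (~x1 -> x5)) | (x4 & x3)) | x1   [eliminate ->]
≡ ~x3 | ~(~((~x5 | ~x1) & (~~x1 | x5)) | (x4 & x3)) | x1   [eliminate ->]
≡ ~x3 | (~~((~x5 | ~x1) & (~~x1 | x5)) & ~(x4 & x3)) | x1   [De Morgan]
≡ ~x3 | ((~x5 | ~x1) & (~~x1 | x5) & ~(x4 & x3)) | x1   [double negation]
≡ ~x3 | ((~x5 | ~x1) & (x1 | x5) & ~(x4 & x3)) | x1   [double negation]
≡ ~x3 | ((~x5 | ~x1) & (x1 | x5) & (~x4 | ~x3)) | x1   [De Morgan]
≡ (~x3 | ~x5 | ~x1 | x1) & (~x3 | x1 | x5 | x1) & (~x3 | ~x4 | ~x3 | x1)   [distribute | over &]
≡ (~x3 | x1 | x5) & (~x3 | ~x4 | x1)   [simplify]

(~x3 | x1 | x5) & (~x3 | ~x4 | x1)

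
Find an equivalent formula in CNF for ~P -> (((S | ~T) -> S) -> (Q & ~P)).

(P | S | ~T | Q) & (P | ~S | Q)

~P -> (((S | ~T) -> S) -> (Q & ~P))
= ~~P | (((S | ~T) -> S) -> (Q & ~P))   [eliminate ->]
= ~~P | ~((S | ~T) -> S) | (Q & ~P)   [eliminate ->]
= ~~P | ~(~(S | ~T) | S) | (Q & ~P)   [eliminate ->]
= P | ~(~(S | ~T) | S) | (Q & ~P)   [double negation]
= P | (~~(S | ~T) & ~S) | (Q & ~P)   [De Morgan]
= P | ((S | ~T) & ~S) | (Q & ~P)   [double negation]
= (P | S | ~T | Q) & (P | S | ~T | ~P) & (P | ~S | Q) & (P | ~S | ~P)   [distribute | over &]
= (P | S | ~T | Q) & (P | ~S | Q)   [simplify]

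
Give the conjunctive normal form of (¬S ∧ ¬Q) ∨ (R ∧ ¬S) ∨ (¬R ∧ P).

(¬S ∧ ¬Q) ∨ (R ∧ ¬S) ∨ (¬R ∧ P)
≡ (¬S ∨ R ∨ ¬R) ∧ (¬S ∨ R ∨ P) ∧ (¬S ∨ ¬S ∨ ¬R) ∧ (¬S ∨ ¬S ∨ P) ∧ (¬Q ∨ R ∨ ¬R) ∧ (¬Q ∨ R ∨ P) ∧ (¬Q ∨ ¬S ∨ ¬R) ∧ (¬Q ∨ ¬S ∨ P)   [distribute ∨ over ∧]
≡ (¬S ∨ ¬R) ∧ (¬S ∨ P) ∧ (¬Q ∨ R ∨ P)   [simplify]

(¬S ∨ ¬R) ∧ (¬S ∨ P) ∧ (¬Q ∨ R ∨ P)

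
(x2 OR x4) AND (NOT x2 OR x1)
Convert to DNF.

(x2 OR x4) AND (NOT x2 OR x1)
≡ (x2 AND NOT x2) OR (x2 AND x1) OR (x4 AND NOT x2) OR (x4 AND x1)
≡ (x2 AND x1) OR (x4 AND NOT x2) OR (x4 AND x1)

(x2 AND x1) OR (x4 AND NOT x2) OR (x4 AND x1)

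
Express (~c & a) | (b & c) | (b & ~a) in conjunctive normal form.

(~c & a) | (b & c) | (b & ~a)
≡ (~c | b | b) & (~c | b | ~a) & (~c | c | b) & (~c | c | ~a) & (a | b | b) & (a | b | ~a) & (a | c | b) & (a | c | ~a)   [distribute | over &]
≡ (~c | b) & (a | b)   [simplify]

(~c | b) & (a | b)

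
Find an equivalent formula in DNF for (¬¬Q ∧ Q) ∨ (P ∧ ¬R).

Q ∨ (P ∧ ¬R)

(¬¬Q ∧ Q) ∨ (P ∧ ¬R)
≡ (Q ∧ Q) ∨ (P ∧ ¬R)   — double negation
≡ Q ∨ (P ∧ ¬R)   — simplify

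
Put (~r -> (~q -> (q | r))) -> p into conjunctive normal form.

(~r | p) & (~q | p)

(~r -> (~q -> (q | r))) -> p
≡ ~(~r -> (~q -> (q | r))) | p   [eliminate ->]
≡ ~(~~r | (~q -> (q | r))) | p   [eliminate ->]
≡ ~(~~r | ~~q | q | r) | p   [eliminate ->]
≡ (~~~r & ~~~q & ~q & ~r) | p   [De Morgan]
≡ (~r & ~~~q & ~q & ~r) | p   [double negation]
≡ (~r & ~q & ~q & ~r) | p   [double negation]
≡ (~r | p) & (~q | p) & (~q | p) & (~r | p)   [distribute | over &]
≡ (~r | p) & (~q | p)   [simplify]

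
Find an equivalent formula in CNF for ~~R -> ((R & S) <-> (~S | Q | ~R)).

~~R -> ((R & S) <-> (~S | Q | ~R))
≡ ~~~R | ((R & S) <-> (~S | Q | ~R))   [eliminate ->]
≡ ~~~R | (((R & S) -> (~S | Q | ~R)) & ((~S | Q | ~R) -> (R & S)))   [eliminate <->]
≡ ~~~R | ((~(R & S) | ~S | Q | ~R) & ((~S | Q | ~R) -> (R & S)))   [eliminate ->]
≡ ~~~R | ((~(R & S) | ~S | Q | ~R) & (~(~S | Q | ~R) | (R & S)))   [eliminate ->]
≡ ~R | ((~(R & S) | ~S | Q | ~R) & (~(~S | Q | ~R) | (R & S)))   [double negation]
≡ ~R | ((~R | ~S | ~S | Q | ~R) & (~(~S | Q | ~R) | (R & S)))   [De Morgan]
≡ ~R | ((~R | ~S | ~S | Q | ~R) & ((~~S & ~Q & ~~R) | (R & S)))   [De Morgan]
≡ ~R | ((~R | ~S | ~S | Q | ~R) & ((S & ~Q & ~~R) | (R & S)))   [double negation]
≡ ~R | ((~R | ~S | ~S | Q | ~R) & ((S & ~Q & R) | (R & S)))   [double negation]
≡ (~R | ~R | ~S | ~S | Q | ~R) & (~R | S | R) & (~R | S | S) & (~R | ~Q | R) & (~R | ~Q | S) & (~R | R | R) & (~R | R | S)   [distribute | over &]
≡ (~R | ~S | Q) & (~R | S)   [simplify]

(~R | ~S | Q) & (~R | S)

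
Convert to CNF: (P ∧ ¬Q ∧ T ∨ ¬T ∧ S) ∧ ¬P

(P ∨ ¬T) ∧ (P ∨ S) ∧ (¬Q ∨ ¬T) ∧ (¬Q ∨ S) ∧ (T ∨ S) ∧ ¬P

(P ∧ ¬Q ∧ T ∨ ¬T ∧ S) ∧ ¬P
⇔ (P ∨ ¬T) ∧ (P ∨ S) ∧ (¬Q ∨ ¬T) ∧ (¬Q ∨ S) ∧ (T ∨ ¬T) ∧ (T ∨ S) ∧ ¬P   [distribute ∨ over ∧]
⇔ (P ∨ ¬T) ∧ (P ∨ S) ∧ (¬Q ∨ ¬T) ∧ (¬Q ∨ S) ∧ (T ∨ S) ∧ ¬P   [simplify]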